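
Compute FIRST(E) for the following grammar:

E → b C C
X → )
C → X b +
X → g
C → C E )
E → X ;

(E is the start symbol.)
{ ')', 'b', 'g' }

FIRST sets of the other non-terminals involved (by the same procedure, iterated to a fixed point):
  FIRST(X) = { ')', 'g' }

From E → b C C:
  - b is a terminal: add 'b' and stop
From E → X ;:
  - X is a non-terminal: add FIRST(X) \ {ε} = { ')', 'g' }
    X is not nullable, so stop

Collecting: FIRST(E) = { ')', 'b', 'g' }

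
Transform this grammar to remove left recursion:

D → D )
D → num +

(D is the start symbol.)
D → num + D'
D' → ) D'
D' → ε

D is directly left-recursive. The standard transformation for
  A → A α₁ | ... | A α_m | β₁ | ... | β_n
is
  A  → β₁ A' | ... | β_n A'
  A' → α₁ A' | ... | α_m A' | ε

D → num + becomes D → num + D'
D → D ) becomes D' → ) D'
Add D' → ε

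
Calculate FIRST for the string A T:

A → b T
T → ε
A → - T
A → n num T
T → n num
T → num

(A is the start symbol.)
{ '-', 'b', 'n' }

FIRST sets of the non-terminals involved (from the grammar, by fixed-point iteration):
  FIRST(A) = { '-', 'b', 'n' }

To compute FIRST(A T), process the symbols left to right:
Symbol A is a non-terminal. Add FIRST(A) \ {ε} = { '-', 'b', 'n' }
A is not nullable (ε ∉ FIRST(A)), so stop here.
FIRST(A T) = { '-', 'b', 'n' }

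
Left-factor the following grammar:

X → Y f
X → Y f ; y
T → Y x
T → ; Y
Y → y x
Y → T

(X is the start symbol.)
Left-factoring transforms A → αβ₁ | αβ₂ into A → αA' and A' → β₁ | β₂
(α is the longest common prefix among the alternatives). Repeat until
no nonterminal has two alternatives with a common prefix.

Round 1: X has alternatives sharing prefix 'Y f'. Introduce X': X → Y f X'
  Add: X' → ε
  Add: X' → ; y

No remaining common prefixes — done.

Resulting grammar:
X → Y f X'
X' → ε
X' → ; y
T → Y x
T → ; Y
Y → y x
Y → T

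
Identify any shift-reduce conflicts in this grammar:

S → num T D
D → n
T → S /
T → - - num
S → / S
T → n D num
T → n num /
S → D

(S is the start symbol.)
Yes — I9: [D → n .] vs [D → . n]

A shift-reduce conflict occurs when an LR(0) state has both:
  - a complete (reduce) item [A → α .] (dot at the end), and
  - a shift item [B → β . c γ] (dot before a terminal).

Augment with S' → S and build the canonical LR(0) collection (I0 = CLOSURE({[S' → . S]}), then GOTO on every symbol after a dot until no new states appear). It has 19 states:
  I0: { [D → . n], [S → . / S], [S → . D], [S → . num T D], [S' → . S] }  — shift
  I1: { [D → . n], [S → . / S], [S → . D], [S → . num T D], [S → / . S] }  — shift
  I2: { [S → D .] }  — reduce
  I3: { [S' → S .] }  — accept
  I4: { [D → n .] }  — reduce
  I5: { [D → . n], [S → . / S], [S → . D], [S → . num T D], [S → num . T D], [T → . - - num], [T → . S /], [T → . n D num], [T → . n num /] }  — shift
  I6: { [T → - . - num] }  — shift
  I7: { [T → S . /] }  — shift
  I8: { [D → . n], [S → num T . D] }  — shift
  I9: { [D → . n], [D → n .], [T → n . D num], [T → n . num /] }  — shift, reduce
  I10: { [T → n D . num] }  — shift
  I11: { [T → n num . /] }  — shift
  I12: { [T → n num / .] }  — reduce
  I13: { [T → n D num .] }  — reduce
  I14: { [S → num T D .] }  — reduce
  I15: { [T → S / .] }  — reduce
  I16: { [T → - - . num] }  — shift
  I17: { [T → - - num .] }  — reduce
  I18: { [S → / S .] }  — reduce

I9 contains reduce item [D → n .] and shift items [D → . n], [T → n . num /] — shift-reduce conflict.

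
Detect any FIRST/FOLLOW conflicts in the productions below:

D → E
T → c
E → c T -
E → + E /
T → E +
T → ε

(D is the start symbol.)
No FIRST/FOLLOW conflicts.

A FIRST/FOLLOW conflict occurs when a non-terminal N has a nullable alternative N → β (β ⇒* ε) and another alternative N → α with FIRST(α) ∩ FOLLOW(N) ≠ ∅: on such a lookahead the parser cannot decide between expanding α and letting N vanish via β.

Nullable non-terminals: T.
FIRST sets used below: FIRST(E) = { '+', 'c' }

T: nullable alternative(s) T → ε; FOLLOW(T) = { '-' }
  T → c: FIRST \ {ε} = { 'c' } — disjoint from FOLLOW(T)
  T → E +: FIRST \ {ε} = { '+', 'c' } — disjoint from FOLLOW(T)
  T → ε: FIRST \ {ε} = { } — this is the only nullable alternative, skip

D, E have no nullable alternative, so no FIRST/FOLLOW check is needed there.

No FIRST/FOLLOW conflicts found.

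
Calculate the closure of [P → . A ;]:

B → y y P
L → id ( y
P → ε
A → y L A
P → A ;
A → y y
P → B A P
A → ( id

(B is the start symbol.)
Start with: [P → . A ;]
  [P → . A ;] has the dot before A: add [A → . y L A], [A → . y y], [A → . ( id]
No further items can be added.

CLOSURE = { [A → . ( id], [A → . y L A], [A → . y y], [P → . A ;] }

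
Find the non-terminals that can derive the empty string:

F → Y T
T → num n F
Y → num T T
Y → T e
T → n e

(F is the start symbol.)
None

There are no ε-productions, so no non-terminal can derive ε.
No non-terminals are nullable.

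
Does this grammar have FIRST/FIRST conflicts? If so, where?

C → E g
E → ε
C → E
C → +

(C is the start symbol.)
No FIRST/FIRST conflicts.

A FIRST/FIRST conflict occurs when two productions N → α and N → β for the same non-terminal have FIRST(α) ∩ FIRST(β) ≠ ∅ (with ε ∈ FIRST of a nullable right-hand side, so two nullable alternatives also conflict).

FIRST sets of the non-terminals at (or reachable through a nullable prefix from) the front of some alternative:
  FIRST(E) = { ε }

Productions for C:
  C → E g: FIRST = { 'g' }
  C → E: FIRST = { ε }
  C → +: FIRST = { '+' }
E has only one production, so no FIRST/FIRST conflict is possible there.

All alternatives of each non-terminal have pairwise disjoint FIRST sets.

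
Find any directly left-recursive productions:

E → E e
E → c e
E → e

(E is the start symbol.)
Direct left recursion occurs when N → N α for some non-terminal N (the right-hand side begins with the left-hand side itself).

E → E e: LEFT RECURSIVE (starts with E)
E → c e: starts with c
E → e: starts with e

The grammar has direct left recursion on: E.

Answer: Yes, E is left-recursive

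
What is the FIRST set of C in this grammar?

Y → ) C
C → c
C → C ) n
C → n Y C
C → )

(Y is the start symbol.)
To compute FIRST(C), examine every production with C on the left-hand side, reading each right-hand side left to right until a non-nullable symbol is reached.

From C → c:
  - c is a terminal: add 'c' and stop
From C → C ) n:
  - C is the symbol being defined: contributes nothing new
    C is not nullable, so stop
From C → n Y C:
  - n is a terminal: add 'n' and stop
From C → ):
  - ')' is a terminal: add ')' and stop

Collecting: FIRST(C) = { ')', 'c', 'n' }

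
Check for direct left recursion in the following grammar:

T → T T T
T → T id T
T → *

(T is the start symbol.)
T → T T T: LEFT RECURSIVE (starts with T)
T → T id T: LEFT RECURSIVE (starts with T)
T → *: starts with '*'

The grammar has direct left recursion on: T.

Answer: Yes, T is left-recursive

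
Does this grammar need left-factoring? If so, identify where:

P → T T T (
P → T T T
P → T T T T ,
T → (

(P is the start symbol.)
Yes, P has productions with common prefix 'T T T'

Left-factoring is needed when two productions for the same non-terminal
share a common prefix on the right-hand side.

Productions for P:
  P → T T T (
  P → T T T
  P → T T T T ,

Found common prefix 'T T T' in productions for P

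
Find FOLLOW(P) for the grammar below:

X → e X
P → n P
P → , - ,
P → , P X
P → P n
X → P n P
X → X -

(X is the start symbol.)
In P → n P: P is at the end; this adds FOLLOW(P) to itself — nothing new
In P → , P X: P is followed by X, add FIRST(X) \ {ε} = { ',', 'e', 'n' }
In P → P n: P is followed by n, add FIRST(n) \ {ε} = { 'n' }
In X → P n P: P is followed by n P, add FIRST(n P) \ {ε} = { 'n' }
In X → P n P: P is at the end, add FOLLOW(X)

The FOLLOW sets referred to above (computed the same way, to a fixed point):
  FOLLOW(X) = { $, ',', '-', 'e', 'n' }

Taking the union: FOLLOW(P) = { $, ',', '-', 'e', 'n' }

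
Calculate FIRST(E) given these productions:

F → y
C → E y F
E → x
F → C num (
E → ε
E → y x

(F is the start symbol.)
To compute FIRST(E), examine every production with E on the left-hand side, reading each right-hand side left to right until a non-nullable symbol is reached.

From E → x:
  - x is a terminal: add 'x' and stop
From E → ε:
  - ε-production, so ε ∈ FIRST(E)
From E → y x:
  - y is a terminal: add 'y' and stop

Collecting: FIRST(E) = { 'x', 'y', ε }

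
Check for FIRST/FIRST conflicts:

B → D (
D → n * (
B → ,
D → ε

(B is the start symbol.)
No FIRST/FIRST conflicts.

FIRST sets of the non-terminals at (or reachable through a nullable prefix from) the front of some alternative:
  FIRST(D) = { 'n', ε }

Productions for B:
  B → D (: FIRST = { '(', 'n' }
  B → ,: FIRST = { ',' }
Productions for D:
  D → n * (: FIRST = { 'n' }
  D → ε: FIRST = { ε }

All alternatives of each non-terminal have pairwise disjoint FIRST sets.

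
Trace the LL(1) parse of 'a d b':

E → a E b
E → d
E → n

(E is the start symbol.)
Stack is shown with the top on the left.

Stack    Input    Action
------------------------
E $      a d b $  output E → a E b
a E b $  a d b $  match 'a'
E b $    d b $    output E → d
d b $    d b $    match 'd'
b $      b $      match 'b'
$        $        accept

The string is accepted.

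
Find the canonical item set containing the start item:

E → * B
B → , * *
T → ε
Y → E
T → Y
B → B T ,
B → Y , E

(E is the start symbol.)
First, augment the grammar with E' → E
I₀ = CLOSURE({ [E' → . E] }):
  [E' → . E] has the dot before E: add [E → . * B]
No further items can be added.

I₀ = { [E → . * B], [E' → . E] }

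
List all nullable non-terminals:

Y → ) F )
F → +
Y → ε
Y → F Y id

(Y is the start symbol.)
{ 'Y' }

A non-terminal is nullable if it can derive ε (the empty string): either it has an ε-production, or it has a production whose right-hand side consists entirely of nullable non-terminals.

ε-productions: Y → ε
So Y is immediately nullable.
No further non-terminal can be added: every production for the remaining non-terminals contains a terminal or a non-nullable non-terminal.
Nullable = { 'Y' }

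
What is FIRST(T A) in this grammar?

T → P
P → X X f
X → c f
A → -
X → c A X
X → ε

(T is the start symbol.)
FIRST sets of the non-terminals involved (from the grammar, by fixed-point iteration):
  FIRST(T) = { 'c', 'f' }

To compute FIRST(T A), process the symbols left to right:
Symbol T is a non-terminal. Add FIRST(T) \ {ε} = { 'c', 'f' }
T is not nullable (ε ∉ FIRST(T)), so stop here.
FIRST(T A) = { 'c', 'f' }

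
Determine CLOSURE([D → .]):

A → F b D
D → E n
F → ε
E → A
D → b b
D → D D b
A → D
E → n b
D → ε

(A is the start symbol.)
To compute CLOSURE, for each item [A → α.Bβ] where B is a non-terminal, add [B → .γ] for all productions B → γ; repeat for the newly added items until nothing changes.

Start with: [D → .]
The dot is at the end, so nothing is added.

CLOSURE = { [D → .] }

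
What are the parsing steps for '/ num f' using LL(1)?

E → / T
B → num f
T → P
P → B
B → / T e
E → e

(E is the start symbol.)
LL(1) parsing maintains a stack (initially the start symbol over $) and the input. At each step: if the stack top is a terminal, match it against the current input token; if it is a non-terminal N, replace it with the RHS of M[N, lookahead] (the unique production whose predict set contains the lookahead).

Stack is shown with the top on the left.

Stack    Input      Action
--------------------------
E $      / num f $  output E → / T
/ T $    / num f $  match '/'
T $      num f $    output T → P
P $      num f $    output P → B
B $      num f $    output B → num f
num f $  num f $    match 'num'
f $      f $        match 'f'
$        $          accept

The string is accepted.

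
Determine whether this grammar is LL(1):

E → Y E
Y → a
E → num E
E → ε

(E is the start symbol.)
Relevant sets:
  FIRST(Y) = { 'a' }
  FOLLOW(E) = { $ }

For E:
  PREDICT(E → Y E) = { 'a' }
  PREDICT(E → num E) = { 'num' }
  PREDICT(E → ε) = { $ }
Y has a single production, so nothing to check there.

All predict sets are disjoint. The grammar IS LL(1).

Answer: Yes, the grammar is LL(1).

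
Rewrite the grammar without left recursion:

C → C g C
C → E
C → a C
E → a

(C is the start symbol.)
C is directly left-recursive. The standard transformation for
  A → A α₁ | ... | A α_m | β₁ | ... | β_n
is
  A  → β₁ A' | ... | β_n A'
  A' → α₁ A' | ... | α_m A' | ε

C → E becomes C → E C'
C → a C becomes C → a C C'
C → C g C becomes C' → g C C'
Add C' → ε

Productions for other non-terminals are unchanged:
  E → a

Resulting grammar:
C → E C'
C → a C C'
C' → g C C'
C' → ε
E → a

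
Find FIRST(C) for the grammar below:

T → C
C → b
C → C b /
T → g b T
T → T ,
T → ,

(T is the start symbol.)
From C → b:
  - b is a terminal: add 'b' and stop
From C → C b /:
  - C is the symbol being defined: contributes nothing new
    C is not nullable, so stop

Collecting: FIRST(C) = { 'b' }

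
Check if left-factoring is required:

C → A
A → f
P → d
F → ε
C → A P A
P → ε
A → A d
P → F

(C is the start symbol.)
Yes, C has productions with common prefix 'A'

Left-factoring is needed when two productions for the same non-terminal
share a common prefix on the right-hand side.

Productions for C:
  C → A
  C → A P A
Productions for A:
  A → f
  A → A d
Productions for P:
  P → d
  P → ε
  P → F

Found common prefix 'A' in productions for C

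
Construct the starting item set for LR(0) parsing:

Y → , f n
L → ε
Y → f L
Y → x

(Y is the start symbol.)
{ [Y → . , f n], [Y → . f L], [Y → . x], [Y' → . Y] }

First, augment the grammar with Y' → Y
I₀ = CLOSURE({ [Y' → . Y] }):
  [Y' → . Y] has the dot before Y: add [Y → . , f n], [Y → . f L], [Y → . x]
No further items can be added.

I₀ = { [Y → . , f n], [Y → . f L], [Y → . x], [Y' → . Y] }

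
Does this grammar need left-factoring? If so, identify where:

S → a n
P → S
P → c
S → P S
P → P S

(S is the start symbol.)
Left-factoring is needed when two productions for the same non-terminal
share a common prefix on the right-hand side.

Productions for S:
  S → a n
  S → P S
Productions for P:
  P → S
  P → c
  P → P S

No common prefixes found.

Answer: No, left-factoring is not needed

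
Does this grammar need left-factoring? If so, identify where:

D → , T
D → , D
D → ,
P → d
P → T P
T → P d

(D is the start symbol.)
Left-factoring is needed when two productions for the same non-terminal
share a common prefix on the right-hand side.

Productions for D:
  D → , T
  D → , D
  D → ,
Productions for P:
  P → d
  P → T P

Found common prefix ',' in productions for D

Answer: Yes, D has productions with common prefix ','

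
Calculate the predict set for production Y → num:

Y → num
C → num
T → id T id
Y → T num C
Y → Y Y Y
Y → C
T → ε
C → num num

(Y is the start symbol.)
{ 'num' }

PREDICT(Y → num) = (FIRST(RHS) \ {ε}) ∪ (FOLLOW(Y) if ε ∈ FIRST(RHS), i.e. RHS ⇒* ε)
FIRST(num) = { 'num' }
ε ∉ FIRST(num), so FOLLOW(Y) is not added.
PREDICT(Y → num) = { 'num' }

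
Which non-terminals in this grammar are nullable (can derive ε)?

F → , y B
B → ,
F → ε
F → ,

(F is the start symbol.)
{ 'F' }

ε-productions: F → ε
So F is immediately nullable.
No further non-terminal can be added: every production for the remaining non-terminals contains a terminal or a non-nullable non-terminal.
Nullable = { 'F' }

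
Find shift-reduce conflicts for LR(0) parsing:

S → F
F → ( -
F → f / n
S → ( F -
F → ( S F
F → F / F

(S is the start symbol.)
Yes — I2: [S → F .] vs [F → F . / F]; I9: [F → F / F .] vs [F → F . / F]; I12: [F → ( S F .] vs [F → F . / F]; I13: [S → F .] vs [F → F . / F]

A shift-reduce conflict occurs when an LR(0) state has both:
  - a complete (reduce) item [A → α .] (dot at the end), and
  - a shift item [B → β . c γ] (dot before a terminal).

Augment with S' → S and build the canonical LR(0) collection (I0 = CLOSURE({[S' → . S]}), then GOTO on every symbol after a dot until no new states appear). It has 15 states:
  I0: { [F → . ( -], [F → . ( S F], [F → . F / F], [F → . f / n], [S → . ( F -], [S → . F], [S' → . S] }  — shift
  I1: { [F → ( . -], [F → ( . S F], [F → . ( -], [F → . ( S F], [F → . F / F], [F → . f / n], [S → ( . F -], [S → . ( F -], [S → . F] }  — shift
  I2: { [F → F . / F], [S → F .] }  — shift, reduce
  I3: { [S' → S .] }  — accept
  I4: { [F → f . / n] }  — shift
  I5: { [F → f / . n] }  — shift
  I6: { [F → f / n .] }  — reduce
  I7: { [F → . ( -], [F → . ( S F], [F → . F / F], [F → . f / n], [F → F / . F] }  — shift
  I8: { [F → ( . -], [F → ( . S F], [F → . ( -], [F → . ( S F], [F → . F / F], [F → . f / n], [S → . ( F -], [S → . F] }  — shift
  I9: { [F → F . / F], [F → F / F .] }  — shift, reduce
  I10: { [F → ( - .] }  — reduce
  I11: { [F → ( S . F], [F → . ( -], [F → . ( S F], [F → . F / F], [F → . f / n] }  — shift
  I12: { [F → ( S F .], [F → F . / F] }  — shift, reduce
  I13: { [F → F . / F], [S → ( F . -], [S → F .] }  — shift, reduce
  I14: { [S → ( F - .] }  — reduce

I2 contains reduce item [S → F .] and shift item [F → F . / F] — shift-reduce conflict.
I9 contains reduce item [F → F / F .] and shift item [F → F . / F] — shift-reduce conflict.
I12 contains reduce item [F → ( S F .] and shift item [F → F . / F] — shift-reduce conflict.
I13 contains reduce item [S → F .] and shift items [F → F . / F], [S → ( F . -] — shift-reduce conflict.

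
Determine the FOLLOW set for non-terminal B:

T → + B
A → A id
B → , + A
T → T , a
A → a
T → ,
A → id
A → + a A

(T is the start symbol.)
{ $, ',' }

In T → + B: B is at the end, add FOLLOW(T)

The FOLLOW sets referred to above (computed the same way, to a fixed point):
  FOLLOW(T) = { $, ',' }

Taking the union: FOLLOW(B) = { $, ',' }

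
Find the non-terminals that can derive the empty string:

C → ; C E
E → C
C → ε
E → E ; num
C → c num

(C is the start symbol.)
{ 'C', 'E' }

A non-terminal is nullable if it can derive ε (the empty string): either it has an ε-production, or it has a production whose right-hand side consists entirely of nullable non-terminals.

ε-productions: C → ε
So C is immediately nullable.
E → C: every symbol on the right is nullable, so E is nullable too.
Every non-terminal is now nullable.
Nullable = { 'C', 'E' }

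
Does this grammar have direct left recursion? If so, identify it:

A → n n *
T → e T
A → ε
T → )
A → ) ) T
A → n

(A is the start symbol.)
Direct left recursion occurs when N → N α for some non-terminal N (the right-hand side begins with the left-hand side itself).

A → n n *: starts with n
T → e T: starts with e
A → ε: starts with ε
T → ): starts with ')'
A → ) ) T: starts with ')'
A → n: starts with n

No direct left recursion found.

Answer: No direct left recursion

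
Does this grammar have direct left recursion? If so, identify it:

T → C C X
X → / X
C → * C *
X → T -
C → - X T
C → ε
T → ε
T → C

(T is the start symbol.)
No direct left recursion

Direct left recursion occurs when N → N α for some non-terminal N (the right-hand side begins with the left-hand side itself).

T → C C X: starts with C
X → / X: starts with '/'
C → * C *: starts with '*'
X → T -: starts with T
C → - X T: starts with '-'
C → ε: starts with ε
T → ε: starts with ε
T → C: starts with C

No direct left recursion found.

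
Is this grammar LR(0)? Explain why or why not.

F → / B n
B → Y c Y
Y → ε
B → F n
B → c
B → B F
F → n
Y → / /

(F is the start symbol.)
No. Shift-reduce conflict between [Y → .] and [B → . c]

A grammar is LR(0) if no state in the canonical LR(0) collection has:
  - both a shift item (dot before a terminal) and a complete item (shift-reduce conflict), or
  - two or more complete items (reduce-reduce conflict; the accept item [F' → F .] counts as a complete item here).

Augment with F' → F and build the canonical LR(0) collection (I0 = CLOSURE({[F' → . F]}), then GOTO on every symbol after a dot until no new states appear). It has 17 states:
  I0: { [F → . / B n], [F → . n], [F' → . F] }  — shift
  I1: { [B → . B F], [B → . F n], [B → . Y c Y], [B → . c], [F → . / B n], [F → . n], [F → / . B n], [Y → . / /], [Y → .] }  — shift, reduce
  I2: { [F' → F .] }  — accept
  I3: { [F → n .] }  — reduce
  I4: { [B → . B F], [B → . F n], [B → . Y c Y], [B → . c], [F → . / B n], [F → . n], [F → / . B n], [Y → . / /], [Y → .], [Y → / . /] }  — shift, reduce
  I5: { [B → B . F], [F → . / B n], [F → . n], [F → / B . n] }  — shift
  I6: { [B → F . n] }  — shift
  I7: { [B → Y . c Y] }  — shift
  I8: { [B → c .] }  — reduce
  I9: { [B → Y c . Y], [Y → . / /], [Y → .] }  — shift, reduce
  I10: { [Y → / . /] }  — shift
  I11: { [B → Y c Y .] }  — reduce
  I12: { [Y → / / .] }  — reduce
  I13: { [B → F n .] }  — reduce
  I14: { [B → B F .] }  — reduce
  I15: { [F → / B n .], [F → n .] }  — 2 reduces
  I16: { [B → . B F], [B → . F n], [B → . Y c Y], [B → . c], [F → . / B n], [F → . n], [F → / . B n], [Y → . / /], [Y → .], [Y → / . /], [Y → / / .] }  — shift, 2 reduces

Conflict in state I1:
  Shift-reduce conflict between [Y → .] and [B → . c]
So the grammar is NOT LR(0).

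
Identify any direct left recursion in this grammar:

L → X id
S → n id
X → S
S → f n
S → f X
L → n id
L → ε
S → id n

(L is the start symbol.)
No direct left recursion

L → X id: starts with X
S → n id: starts with n
X → S: starts with S
S → f n: starts with f
S → f X: starts with f
L → n id: starts with n
L → ε: starts with ε
S → id n: starts with id

No direct left recursion found.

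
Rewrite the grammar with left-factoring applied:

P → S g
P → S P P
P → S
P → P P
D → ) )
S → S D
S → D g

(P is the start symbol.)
P → S P'
P' → g
P' → P P
P' → ε
P → P P
D → ) )
S → S D
S → D g

Left-factoring transforms A → αβ₁ | αβ₂ into A → αA' and A' → β₁ | β₂
(α is the longest common prefix among the alternatives). Repeat until
no nonterminal has two alternatives with a common prefix.

Round 1: P has alternatives sharing prefix 'S'. Introduce P': P → S P'
  Add: P' → g
  Add: P' → P P
  Add: P' → ε

No remaining common prefixes — done.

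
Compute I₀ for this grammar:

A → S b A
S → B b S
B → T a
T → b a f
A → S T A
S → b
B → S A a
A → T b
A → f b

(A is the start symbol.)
First, augment the grammar with A' → A
I₀ = CLOSURE({ [A' → . A] }):
  [A' → . A] has the dot before A: add [A → . S b A], [A → . S T A], [A → . T b], [A → . f b]
  [A → . S b A] has the dot before S: add [S → . B b S], [S → . b]
  [A → . T b] has the dot before T: add [T → . b a f]
  [S → . B b S] has the dot before B: add [B → . T a], [B → . S A a]
No further items can be added.

I₀ = { [A → . S T A], [A → . S b A], [A → . T b], [A → . f b], [A' → . A], [B → . S A a], [B → . T a], [S → . B b S], [S → . b], [T → . b a f] }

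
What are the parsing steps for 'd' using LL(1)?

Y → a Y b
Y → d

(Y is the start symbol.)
LL(1) parsing maintains a stack (initially the start symbol over $) and the input. At each step: if the stack top is a terminal, match it against the current input token; if it is a non-terminal N, replace it with the RHS of M[N, lookahead] (the unique production whose predict set contains the lookahead).

Stack is shown with the top on the left.

Stack  Input  Action
--------------------
Y $    d $    output Y → d
d $    d $    match 'd'
$      $      accept

The string is accepted.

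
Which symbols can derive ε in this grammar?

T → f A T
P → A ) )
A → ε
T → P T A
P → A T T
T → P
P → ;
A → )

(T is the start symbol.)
{ 'A' }

ε-productions: A → ε
So A is immediately nullable.
No further non-terminal can be added: every production for the remaining non-terminals contains a terminal or a non-nullable non-terminal.
Nullable = { 'A' }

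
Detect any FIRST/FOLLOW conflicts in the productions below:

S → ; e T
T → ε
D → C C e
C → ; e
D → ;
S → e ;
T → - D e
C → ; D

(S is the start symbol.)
Nullable non-terminals: T.

T: nullable alternative(s) T → ε; FOLLOW(T) = { $ }
  T → ε: FIRST \ {ε} = { } — this is the only nullable alternative, skip
  T → - D e: FIRST \ {ε} = { '-' } — disjoint from FOLLOW(T)

C, D, S have no nullable alternative, so no FIRST/FOLLOW check is needed there.

No FIRST/FOLLOW conflicts found.

Answer: No FIRST/FOLLOW conflicts.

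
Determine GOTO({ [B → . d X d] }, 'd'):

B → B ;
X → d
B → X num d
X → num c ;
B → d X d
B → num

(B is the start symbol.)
{ [B → d . X d], [X → . d], [X → . num c ;] }

GOTO(I, 'd') = CLOSURE({ [A → αX.β] : [A → α.Xβ] ∈ I, X = 'd' })

Items with dot before 'd', with the dot advanced:
  [B → . d X d] → [B → d . X d]
Closure of the advanced items:
  [B → d . X d] has the dot before X: add [X → . d], [X → . num c ;]

GOTO = { [B → d . X d], [X → . d], [X → . num c ;] }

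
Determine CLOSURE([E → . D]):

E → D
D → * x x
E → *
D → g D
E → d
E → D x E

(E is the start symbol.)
To compute CLOSURE, for each item [A → α.Bβ] where B is a non-terminal, add [B → .γ] for all productions B → γ; repeat for the newly added items until nothing changes.

Start with: [E → . D]
  [E → . D] has the dot before D: add [D → . * x x], [D → . g D]
No further items can be added.

CLOSURE = { [D → . * x x], [D → . g D], [E → . D] }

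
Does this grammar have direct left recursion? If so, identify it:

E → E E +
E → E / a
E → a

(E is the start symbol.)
E → E E +: LEFT RECURSIVE (starts with E)
E → E / a: LEFT RECURSIVE (starts with E)
E → a: starts with a

The grammar has direct left recursion on: E.

Answer: Yes, E is left-recursive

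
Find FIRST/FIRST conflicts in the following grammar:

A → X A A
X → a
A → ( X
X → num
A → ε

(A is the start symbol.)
FIRST sets of the non-terminals at (or reachable through a nullable prefix from) the front of some alternative:
  FIRST(X) = { 'a', 'num' }

Productions for A:
  A → X A A: FIRST = { 'a', 'num' }
  A → ( X: FIRST = { '(' }
  A → ε: FIRST = { ε }
Productions for X:
  X → a: FIRST = { 'a' }
  X → num: FIRST = { 'num' }

All alternatives of each non-terminal have pairwise disjoint FIRST sets.

Answer: No FIRST/FIRST conflicts.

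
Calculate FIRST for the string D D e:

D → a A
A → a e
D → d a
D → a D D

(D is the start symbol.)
{ 'a', 'd' }

FIRST sets of the non-terminals involved (from the grammar, by fixed-point iteration):
  FIRST(D) = { 'a', 'd' }

To compute FIRST(D D e), process the symbols left to right:
Symbol D is a non-terminal. Add FIRST(D) \ {ε} = { 'a', 'd' }
D is not nullable (ε ∉ FIRST(D)), so stop here.
FIRST(D D e) = { 'a', 'd' }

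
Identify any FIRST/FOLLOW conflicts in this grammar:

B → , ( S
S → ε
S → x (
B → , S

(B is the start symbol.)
A FIRST/FOLLOW conflict occurs when a non-terminal N has a nullable alternative N → β (β ⇒* ε) and another alternative N → α with FIRST(α) ∩ FOLLOW(N) ≠ ∅: on such a lookahead the parser cannot decide between expanding α and letting N vanish via β.

Nullable non-terminals: S.

S: nullable alternative(s) S → ε; FOLLOW(S) = { $ }
  S → ε: FIRST \ {ε} = { } — this is the only nullable alternative, skip
  S → x (: FIRST \ {ε} = { 'x' } — disjoint from FOLLOW(S)

B has no nullable alternative, so no FIRST/FOLLOW check is needed there.

No FIRST/FOLLOW conflicts found.

Answer: No FIRST/FOLLOW conflicts.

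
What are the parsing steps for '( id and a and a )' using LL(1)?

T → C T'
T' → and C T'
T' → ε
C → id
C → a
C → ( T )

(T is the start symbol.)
LL(1) parsing maintains a stack (initially the start symbol over $) and the input. At each step: if the stack top is a terminal, match it against the current input token; if it is a non-terminal N, replace it with the RHS of M[N, lookahead] (the unique production whose predict set contains the lookahead).

Stack is shown with the top on the left.

Stack            Input                 Action
---------------------------------------------
T $              ( id and a and a ) $  output T → C T'
C T' $           ( id and a and a ) $  output C → ( T )
( T ) T' $       ( id and a and a ) $  match '('
T ) T' $         id and a and a ) $    output T → C T'
C T' ) T' $      id and a and a ) $    output C → id
id T' ) T' $     id and a and a ) $    match 'id'
T' ) T' $        and a and a ) $       output T' → and C T'
and C T' ) T' $  and a and a ) $       match 'and'
C T' ) T' $      a and a ) $           output C → a
a T' ) T' $      a and a ) $           match 'a'
T' ) T' $        and a ) $             output T' → and C T'
and C T' ) T' $  and a ) $             match 'and'
C T' ) T' $      a ) $                 output C → a
a T' ) T' $      a ) $                 match 'a'
T' ) T' $        ) $                   output T' → ε
) T' $           ) $                   match ')'
T' $             $                     output T' → ε
$                $                     accept

The string is accepted.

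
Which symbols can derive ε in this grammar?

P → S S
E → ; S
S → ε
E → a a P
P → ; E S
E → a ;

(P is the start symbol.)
A non-terminal is nullable if it can derive ε (the empty string): either it has an ε-production, or it has a production whose right-hand side consists entirely of nullable non-terminals.

ε-productions: S → ε
So S is immediately nullable.
P → S S: every symbol on the right is nullable, so P is nullable too.
No further non-terminal can be added: every production for the remaining non-terminals contains a terminal or a non-nullable non-terminal.
Nullable = { 'P', 'S' }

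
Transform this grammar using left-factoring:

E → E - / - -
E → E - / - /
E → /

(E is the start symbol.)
Left-factoring transforms A → αβ₁ | αβ₂ into A → αA' and A' → β₁ | β₂
(α is the longest common prefix among the alternatives). Repeat until
no nonterminal has two alternatives with a common prefix.

Round 1: E has alternatives sharing prefix 'E - / -'. Introduce E': E → E - / - E'
  Add: E' → -
  Add: E' → /

No remaining common prefixes — done.

Resulting grammar:
E → E - / - E'
E' → -
E' → /
E → /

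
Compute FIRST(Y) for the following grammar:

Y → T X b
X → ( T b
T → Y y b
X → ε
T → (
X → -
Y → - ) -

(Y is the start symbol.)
{ '(', '-' }

To compute FIRST(Y), examine every production with Y on the left-hand side, reading each right-hand side left to right until a non-nullable symbol is reached.

FIRST sets of the other non-terminals involved (by the same procedure, iterated to a fixed point):
  FIRST(T) = { '(', '-' }

From Y → T X b:
  - T is a non-terminal: add FIRST(T) \ {ε} = { '(', '-' }
    T is not nullable, so stop
From Y → - ) -:
  - '-' is a terminal: add '-' and stop

Collecting: FIRST(Y) = { '(', '-' }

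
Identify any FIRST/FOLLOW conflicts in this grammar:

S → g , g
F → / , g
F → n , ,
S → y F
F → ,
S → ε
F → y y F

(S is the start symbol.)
A FIRST/FOLLOW conflict occurs when a non-terminal N has a nullable alternative N → β (β ⇒* ε) and another alternative N → α with FIRST(α) ∩ FOLLOW(N) ≠ ∅: on such a lookahead the parser cannot decide between expanding α and letting N vanish via β.

Nullable non-terminals: S.

S: nullable alternative(s) S → ε; FOLLOW(S) = { $ }
  S → g , g: FIRST \ {ε} = { 'g' } — disjoint from FOLLOW(S)
  S → y F: FIRST \ {ε} = { 'y' } — disjoint from FOLLOW(S)
  S → ε: FIRST \ {ε} = { } — this is the only nullable alternative, skip

F has no nullable alternative, so no FIRST/FOLLOW check is needed there.

No FIRST/FOLLOW conflicts found.

Answer: No FIRST/FOLLOW conflicts.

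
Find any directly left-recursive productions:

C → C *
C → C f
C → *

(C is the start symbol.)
Yes, C is left-recursive

Direct left recursion occurs when N → N α for some non-terminal N (the right-hand side begins with the left-hand side itself).

C → C *: LEFT RECURSIVE (starts with C)
C → C f: LEFT RECURSIVE (starts with C)
C → *: starts with '*'

The grammar has direct left recursion on: C.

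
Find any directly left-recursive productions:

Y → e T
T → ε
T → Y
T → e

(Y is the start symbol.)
Y → e T: starts with e
T → ε: starts with ε
T → Y: starts with Y
T → e: starts with e

No direct left recursion found.

Answer: No direct left recursion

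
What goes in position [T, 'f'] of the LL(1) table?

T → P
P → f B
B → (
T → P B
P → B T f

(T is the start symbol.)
To find M[T, 'f'], we find productions for T where 'f' is in the predict set (PREDICT(N → α) = (FIRST(α) \ {ε}) ∪ (FOLLOW(N) if α ⇒* ε)).

Relevant sets:
  FIRST(P) = { '(', 'f' }

T → P: PREDICT = { '(', 'f' }
  'f' is in predict set, so this production goes in M[T, 'f']
T → P B: PREDICT = { '(', 'f' }
  'f' is in predict set, so this production goes in M[T, 'f']

M[T, 'f'] = T → P, T → P B  (a multiply-defined cell — the grammar is not LL(1))

Answer: T → P, T → P B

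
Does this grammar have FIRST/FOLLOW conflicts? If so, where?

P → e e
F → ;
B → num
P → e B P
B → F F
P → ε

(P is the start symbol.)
No FIRST/FOLLOW conflicts.

A FIRST/FOLLOW conflict occurs when a non-terminal N has a nullable alternative N → β (β ⇒* ε) and another alternative N → α with FIRST(α) ∩ FOLLOW(N) ≠ ∅: on such a lookahead the parser cannot decide between expanding α and letting N vanish via β.

Nullable non-terminals: P.

P: nullable alternative(s) P → ε; FOLLOW(P) = { $ }
  P → e e: FIRST \ {ε} = { 'e' } — disjoint from FOLLOW(P)
  P → e B P: FIRST \ {ε} = { 'e' } — disjoint from FOLLOW(P)
  P → ε: FIRST \ {ε} = { } — this is the only nullable alternative, skip

B, F have no nullable alternative, so no FIRST/FOLLOW check is needed there.

No FIRST/FOLLOW conflicts found.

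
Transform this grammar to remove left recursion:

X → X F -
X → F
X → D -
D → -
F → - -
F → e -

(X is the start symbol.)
X is directly left-recursive. The standard transformation for
  A → A α₁ | ... | A α_m | β₁ | ... | β_n
is
  A  → β₁ A' | ... | β_n A'
  A' → α₁ A' | ... | α_m A' | ε

X → F becomes X → F X'
X → D - becomes X → D - X'
X → X F - becomes X' → F - X'
Add X' → ε

Productions for other non-terminals are unchanged:
  D → -
  F → - -
  F → e -

Resulting grammar:
X → F X'
X → D - X'
X' → F - X'
X' → ε
D → -
F → - -
F → e -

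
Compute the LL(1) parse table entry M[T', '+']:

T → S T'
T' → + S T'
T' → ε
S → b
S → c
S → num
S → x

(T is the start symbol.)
To find M[T', '+'], we find productions for T' where '+' is in the predict set (PREDICT(N → α) = (FIRST(α) \ {ε}) ∪ (FOLLOW(N) if α ⇒* ε)).

Relevant sets:
  FOLLOW(T') = { $ }

T' → + S T': PREDICT = { '+' }
  '+' is in predict set, so this production goes in M[T', '+']
T' → ε: PREDICT = { $ }

M[T', '+'] = T' → + S T'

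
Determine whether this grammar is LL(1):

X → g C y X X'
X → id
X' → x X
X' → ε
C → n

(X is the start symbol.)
A grammar is LL(1) if for each non-terminal N with multiple productions, the predict sets of those productions are pairwise disjoint, where PREDICT(N → α) = (FIRST(α) \ {ε}) ∪ (FOLLOW(N) if α ⇒* ε).

Relevant sets:
  FOLLOW(X') = { $, 'x' }

For X:
  PREDICT(X → g C y X X') = { 'g' }
  PREDICT(X → id) = { 'id' }
For X':
  PREDICT(X' → x X) = { 'x' }
  PREDICT(X' → ε) = { $, 'x' }
C has a single production, so nothing to check there.

Conflict found: Predict set conflict for X': { 'x' }
The grammar is NOT LL(1).

Answer: No. Predict set conflict for X': { 'x' }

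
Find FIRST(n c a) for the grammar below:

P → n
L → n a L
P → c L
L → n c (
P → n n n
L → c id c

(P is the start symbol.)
{ 'n' }

To compute FIRST(n c a), process the symbols left to right:
Symbol n is a terminal. Add 'n' and stop.
FIRST(n c a) = { 'n' }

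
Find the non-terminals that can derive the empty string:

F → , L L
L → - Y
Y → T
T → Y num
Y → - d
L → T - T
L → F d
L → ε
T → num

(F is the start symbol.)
A non-terminal is nullable if it can derive ε (the empty string): either it has an ε-production, or it has a production whose right-hand side consists entirely of nullable non-terminals.

ε-productions: L → ε
So L is immediately nullable.
No further non-terminal can be added: every production for the remaining non-terminals contains a terminal or a non-nullable non-terminal.
Nullable = { 'L' }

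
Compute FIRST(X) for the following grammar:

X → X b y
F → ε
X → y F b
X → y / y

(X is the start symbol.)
From X → X b y:
  - X is the symbol being defined: contributes nothing new
    X is not nullable, so stop
From X → y F b:
  - y is a terminal: add 'y' and stop
From X → y / y:
  - y is a terminal: add 'y' and stop

Collecting: FIRST(X) = { 'y' }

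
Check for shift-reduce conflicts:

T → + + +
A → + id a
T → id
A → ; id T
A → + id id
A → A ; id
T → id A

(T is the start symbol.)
Yes — I3: [T → id .] vs [A → . + id a]; I6: [T → id A .] vs [A → A . ; id]

Augment with T' → T and build the canonical LR(0) collection (I0 = CLOSURE({[T' → . T]}), then GOTO on every symbol after a dot until no new states appear). It has 16 states:
  I0: { [T → . + + +], [T → . id A], [T → . id], [T' → . T] }  — shift
  I1: { [T → + . + +] }  — shift
  I2: { [T' → T .] }  — accept
  I3: { [A → . + id a], [A → . + id id], [A → . ; id T], [A → . A ; id], [T → id . A], [T → id .] }  — shift, reduce
  I4: { [A → + . id a], [A → + . id id] }  — shift
  I5: { [A → ; . id T] }  — shift
  I6: { [A → A . ; id], [T → id A .] }  — shift, reduce
  I7: { [A → A ; . id] }  — shift
  I8: { [A → A ; id .] }  — reduce
  I9: { [A → ; id . T], [T → . + + +], [T → . id A], [T → . id] }  — shift
  I10: { [A → ; id T .] }  — reduce
  I11: { [A → + id . a], [A → + id . id] }  — shift
  I12: { [A → + id a .] }  — reduce
  I13: { [A → + id id .] }  — reduce
  I14: { [T → + + . +] }  — shift
  I15: { [T → + + + .] }  — reduce

I3 contains reduce item [T → id .] and shift items [A → . + id a], [A → . + id id], [A → . ; id T] — shift-reduce conflict.
I6 contains reduce item [T → id A .] and shift item [A → A . ; id] — shift-reduce conflict.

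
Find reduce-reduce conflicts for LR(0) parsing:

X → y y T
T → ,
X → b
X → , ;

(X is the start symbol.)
A reduce-reduce conflict occurs when an LR(0) state has two complete items [A → α .] and [B → β .] — both call for a reduction, and with no lookahead the parser cannot choose between them.

Augment with X' → X and build the canonical LR(0) collection (I0 = CLOSURE({[X' → . X]}), then GOTO on every symbol after a dot until no new states appear). It has 9 states:
  I0: { [X → . , ;], [X → . b], [X → . y y T], [X' → . X] }  — shift
  I1: { [X → , . ;] }  — shift
  I2: { [X' → X .] }  — accept
  I3: { [X → b .] }  — reduce
  I4: { [X → y . y T] }  — shift
  I5: { [T → . ,], [X → y y . T] }  — shift
  I6: { [T → , .] }  — reduce
  I7: { [X → y y T .] }  — reduce
  I8: { [X → , ; .] }  — reduce

No state contains more than one complete item.

Answer: No reduce-reduce conflicts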